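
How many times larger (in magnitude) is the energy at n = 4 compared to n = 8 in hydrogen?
4.00000

Using E_n = -13.6057 Z² / n² eV with Z = 1:

E_4 = -13.6057 / 4² = -13.6057 / 16 = -0.85035625000 eV
E_8 = -13.6057 / 8² = -13.6057 / 64 = -0.21258906250 eV

The ratio is:
E_4/E_8 = (-0.85035625000) / (-0.21258906250)
E_4/E_8 = (-13.6057/16) / (-13.6057/64)
E_4/E_8 = 64/16
E_4/E_8 = 4.00000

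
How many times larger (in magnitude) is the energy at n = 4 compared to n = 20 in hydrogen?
25.0000

Using E_n = -13.6057 Z² / n² eV with Z = 1:

E_4 = -13.6057 / 4² = -13.6057 / 16 = -0.8503562500 eV
E_20 = -13.6057 / 20² = -13.6057 / 400 = -0.0340142500 eV

The ratio is:
E_4/E_20 = (-0.8503562500) / (-0.0340142500)
E_4/E_20 = (-13.6057/16) / (-13.6057/400)
E_4/E_20 = 400/16
E_4/E_20 = 25.0000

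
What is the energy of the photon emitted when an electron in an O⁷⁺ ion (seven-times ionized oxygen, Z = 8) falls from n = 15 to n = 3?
92.8816 eV

The energy levels are E_n = -13.6057 Z² eV / n².

Energy at n = 15: E_15 = -13.6057 × 8² / 15² = -3.8700658 eV
Energy at n = 3: E_3 = -13.6057 × 8² / 3² = -96.7516444 eV

For emission (electron falling to lower state), the photon energy is:
E_photon = E_15 - E_3 = |-3.8700658 - (-96.7516444)|
E_photon = 92.8816 eV

This energy is carried away by the emitted photon.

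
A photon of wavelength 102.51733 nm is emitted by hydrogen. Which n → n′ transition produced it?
n = 3 → n = 1

First, find the photon energy from the wavelength (hc = 1239.84 eV·nm):
E = hc/λ = 1239.84 eV·nm / 102.51733 nm = 12.093955 eV

The energy levels of hydrogen satisfy E_n = -13.6057 / n² eV, so an emission n_i → n_f releases
ΔE = 13.6057 × (1/n_f² − 1/n_i²) eV.

Setting ΔE equal to the photon energy:
1/n_f² − 1/n_i² = 12.093955 / 13.6057 = 0.88888885

Since 1/n_i² must be positive, we need 1/n_f² > 0.88888885, i.e. n_f ≤ 1. For each allowed n_f, solve n_i = (1/n_f² − 0.88888885)^(−1/2) and check whether it is a whole number:
  n_f = 1: 1/n_i² = 1.00000000 − 0.88888885 = 0.11111115 → n_i = 3.000  → integer, n_i = 3 ✓

Only n_f = 1 gives an integer upper level, n_i = 3.

The transition is from n = 3 to n = 1 (emission).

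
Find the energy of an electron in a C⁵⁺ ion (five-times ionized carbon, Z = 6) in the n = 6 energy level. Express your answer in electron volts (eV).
-13.606 eV

The energy levels of a hydrogen-like atom are given by:
E_n = -13.6057 Z² / n² eV  (with Z = 6 for C⁵⁺)

For n = 6:
E_6 = -13.6057 × 6² / 6²
E_6 = -13.6057 × 36 / 36
E_6 = -13.606 eV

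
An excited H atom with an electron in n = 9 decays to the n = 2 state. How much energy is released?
3.233 eV

The energy levels are E_n = -13.6057 eV / n².

Energy at n = 9: E_9 = -13.6057 / 9² = -0.167972 eV
Energy at n = 2: E_2 = -13.6057 / 2² = -3.401425 eV

For emission (electron falling to lower state), the photon energy is:
E_photon = E_9 - E_2 = |-0.167972 - (-3.401425)|
E_photon = 3.233 eV

This energy is carried away by the emitted photon.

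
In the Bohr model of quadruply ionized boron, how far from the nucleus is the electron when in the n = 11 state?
1.2806 nm (or 12.8061 Å)

The Bohr radius formula is:
r_n = n² a₀ / Z

where a₀ = 0.0529177 nm is the Bohr radius.

For B⁴⁺ (Z = 5) at n = 11:
r_11 = 11² × 0.0529177 nm / 5
r_11 = 121 × 0.0529177 nm / 5
r_11 = 6.40304 nm / 5
r_11 = 1.2806 nm

The electron orbits at approximately 1.2806 nm from the nucleus.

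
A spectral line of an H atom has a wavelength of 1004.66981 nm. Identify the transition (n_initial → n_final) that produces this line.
n = 7 → n = 3

First, find the photon energy from the wavelength (hc = 1239.84 eV·nm):
E = hc/λ = 1239.84 eV·nm / 1004.66981 nm = 1.2340771 eV

The energy levels of hydrogen satisfy E_n = -13.6057 / n² eV, so an emission n_i → n_f releases
ΔE = 13.6057 × (1/n_f² − 1/n_i²) eV.

Setting ΔE equal to the photon energy:
1/n_f² − 1/n_i² = 1.2340771 / 13.6057 = 0.090702948

Since 1/n_i² must be positive, we need 1/n_f² > 0.090702948, i.e. n_f ≤ 3. For each allowed n_f, solve n_i = (1/n_f² − 0.090702948)^(−1/2) and check whether it is a whole number:
  n_f = 1: 1/n_i² = 1.000000000 − 0.090702948 = 0.909297052 → n_i = 1.049  (not an integer) ✗
  n_f = 2: 1/n_i² = 0.250000000 − 0.090702948 = 0.159297052 → n_i = 2.506  (not an integer) ✗
  n_f = 3: 1/n_i² = 0.111111111 − 0.090702948 = 0.020408163 → n_i = 7.000  → integer, n_i = 7 ✓

Only n_f = 3 gives an integer upper level, n_i = 7.

The transition is from n = 7 to n = 3 (emission).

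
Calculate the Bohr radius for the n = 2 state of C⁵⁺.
0.0353 nm (or 0.3528 Å)

The Bohr radius formula is:
r_n = n² a₀ / Z

where a₀ = 0.0529177 nm is the Bohr radius.

For C⁵⁺ (Z = 6) at n = 2:
r_2 = 2² × 0.0529177 nm / 6
r_2 = 4 × 0.0529177 nm / 6
r_2 = 0.21167 nm / 6
r_2 = 0.0353 nm

The electron orbits at approximately 0.0353 nm from the nucleus.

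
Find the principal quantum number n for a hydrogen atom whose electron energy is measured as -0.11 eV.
n = 11

The exact energy levels follow E_n = -13.6057 eV / n².

The measured value (-0.11 eV) is reported to only 2 significant figures, so we must test candidate n values and see which one matches to that precision.

Candidate energies:
  n = 9:  E = -13.6057/9² = -0.16797 eV
  n = 10:  E = -13.6057/10² = -0.13606 eV
  n = 11:  E = -13.6057/11² = -0.11244 eV  ← matches
  n = 12:  E = -13.6057/12² = -0.09448 eV
  n = 13:  E = -13.6057/13² = -0.08051 eV

Checking against the measurement of -0.11 eV (2 sig figs), only n = 11 agrees:
E_11 = -0.11244 eV, which rounds to -0.11 eV ✓

Therefore n = 11.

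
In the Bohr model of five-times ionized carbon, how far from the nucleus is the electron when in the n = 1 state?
0.0088 nm (or 0.0882 Å)

The Bohr radius formula is:
r_n = n² a₀ / Z

where a₀ = 0.0529177 nm is the Bohr radius.

For C⁵⁺ (Z = 6) at n = 1:
r_1 = 1² × 0.0529177 nm / 6
r_1 = 1 × 0.0529177 nm / 6
r_1 = 0.05292 nm / 6
r_1 = 0.0088 nm

The electron orbits at approximately 0.0088 nm from the nucleus.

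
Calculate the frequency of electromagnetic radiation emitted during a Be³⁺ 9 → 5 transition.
1.46e+15 Hz

First, find the transition energy:
E_9 = -13.6057 × 4² / 9² = -2.68755 eV
E_5 = -13.6057 × 4² / 5² = -8.70765 eV
|ΔE| = |E_5 - E_9| = 6.02010 eV

Convert to Joules: E = 6.02010 eV × (1.602177 × 10⁻¹⁹ J/eV) = 9.6453e-19 J

Using E = hf:
f = E/h = 9.6453e-19 J / (6.62607 × 10⁻³⁴ J·s)
f = 1.46e+15 Hz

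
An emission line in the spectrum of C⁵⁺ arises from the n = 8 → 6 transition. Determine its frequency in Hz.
1.439e+15 Hz

First, find the transition energy:
E_8 = -13.6057 × 6² / 8² = -7.653206 eV
E_6 = -13.6057 × 6² / 6² = -13.605700 eV
|ΔE| = |E_6 - E_8| = 5.952494 eV

Convert to Joules: E = 5.952494 eV × (1.602177 × 10⁻¹⁹ J/eV) = 9.53695e-19 J

Using E = hf:
f = E/h = 9.53695e-19 J / (6.62607 × 10⁻³⁴ J·s)
f = 1.439e+15 Hz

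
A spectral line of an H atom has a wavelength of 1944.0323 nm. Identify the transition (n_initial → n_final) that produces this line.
n = 8 → n = 4

First, find the photon energy from the wavelength (hc = 1239.84 eV·nm):
E = hc/λ = 1239.84 eV·nm / 1944.0323 nm = 0.63776718 eV

The energy levels of hydrogen satisfy E_n = -13.6057 / n² eV, so an emission n_i → n_f releases
ΔE = 13.6057 × (1/n_f² − 1/n_i²) eV.

Setting ΔE equal to the photon energy:
1/n_f² − 1/n_i² = 0.63776718 / 13.6057 = 0.046874999

Since 1/n_i² must be positive, we need 1/n_f² > 0.046874999, i.e. n_f ≤ 4. For each allowed n_f, solve n_i = (1/n_f² − 0.046874999)^(−1/2) and check whether it is a whole number:
  n_f = 1: 1/n_i² = 1.000000000 − 0.046874999 = 0.953125001 → n_i = 1.024  (not an integer) ✗
  n_f = 2: 1/n_i² = 0.250000000 − 0.046874999 = 0.203125001 → n_i = 2.219  (not an integer) ✗
  n_f = 3: 1/n_i² = 0.111111111 − 0.046874999 = 0.064236112 → n_i = 3.946  (not an integer) ✗
  n_f = 4: 1/n_i² = 0.062500000 − 0.046874999 = 0.015625001 → n_i = 8.000  → integer, n_i = 8 ✓

Only n_f = 4 gives an integer upper level, n_i = 8.

The transition is from n = 8 to n = 4 (emission).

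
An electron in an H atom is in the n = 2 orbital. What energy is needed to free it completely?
3.401 eV

The ionization energy is the energy needed to remove the electron completely (n → ∞).

For hydrogen, E_n = -13.6057 eV / n².

At n = 2: E_2 = -13.6057 / 2² = -3.401425 eV
At n = ∞: E_∞ = 0 eV

Ionization energy = E_∞ - E_2 = 0 - (-3.401425) = 3.401425 eV
Ionization energy ≈ 3.401 eV

This is also called the binding energy of the electron in state n = 2.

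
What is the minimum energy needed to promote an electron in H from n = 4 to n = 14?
0.7809 eV

The energy levels of a hydrogen-like atom are E_n = -13.6057 eV / n².

Energy at n = 4: E_4 = -13.6057 / 4² = -0.8503563 eV
Energy at n = 14: E_14 = -13.6057 / 14² = -0.0694168 eV

The excitation energy is the difference:
ΔE = E_14 - E_4
ΔE = -0.0694168 - (-0.8503563)
ΔE = 0.7809 eV

Since this is positive, energy must be absorbed (photon absorption).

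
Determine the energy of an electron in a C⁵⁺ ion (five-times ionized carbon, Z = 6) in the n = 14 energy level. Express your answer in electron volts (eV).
-2.50 eV

The energy levels of a hydrogen-like atom are given by:
E_n = -13.6057 Z² / n² eV  (with Z = 6 for C⁵⁺)

For n = 14:
E_14 = -13.6057 × 6² / 14²
E_14 = -13.6057 × 36 / 196
E_14 = -2.50 eV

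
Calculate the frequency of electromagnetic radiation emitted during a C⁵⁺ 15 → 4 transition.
6.87577e+15 Hz

First, find the transition energy:
E_15 = -13.6057 × 6² / 15² = -2.1769120 eV
E_4 = -13.6057 × 6² / 4² = -30.6128250 eV
|ΔE| = |E_4 - E_15| = 28.4359130 eV

Convert to Joules: E = 28.4359130 eV × (1.602177 × 10⁻¹⁹ J/eV) = 4.5559366e-18 J

Using E = hf:
f = E/h = 4.5559366e-18 J / (6.62607 × 10⁻³⁴ J·s)
f = 6.87577e+15 Hz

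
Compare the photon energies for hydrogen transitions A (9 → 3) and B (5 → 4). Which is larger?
9 → 3

Calculate the energy for each transition:

Transition 9 → 3:
ΔE₁ = |E_3 - E_9| = |-13.6057/3² - (-13.6057/9²)|
ΔE₁ = |-1.511744444444 - (-0.167971604938)| = 1.343772840 eV

Transition 5 → 4:
ΔE₂ = |E_4 - E_5| = |-13.6057/4² - (-13.6057/5²)|
ΔE₂ = |-0.850356250000 - (-0.544228000000)| = 0.306128250 eV

Since 1.343772840 eV > 0.306128250 eV, the transition 9 → 3 emits the more energetic photon.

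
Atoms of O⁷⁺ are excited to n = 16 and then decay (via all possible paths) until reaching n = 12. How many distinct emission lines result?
10

The electron can occupy levels n = 12, 13, ..., 16 during de-excitation — that is m = 16 - 12 + 1 = 5 distinct levels.

The number of distinct spectral lines equals the number of ways to choose 2 of these m levels (each pair gives one possible emission transition):

Number of lines = m(m-1)/2 = 5×4/2 = 10

These correspond to all possible transitions between the 5 levels:
16 → 15, 16 → 14, 16 → 13, 16 → 12, 15 → 14, 15 → 13, 15 → 12, 14 → 13...

Each transition produces a photon with a unique energy (and thus wavelength). This count does not depend on Z.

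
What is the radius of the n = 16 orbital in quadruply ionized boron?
2.70939 nm (or 27.09387 Å)

The Bohr radius formula is:
r_n = n² a₀ / Z

where a₀ = 0.05291772 nm is the Bohr radius.

For B⁴⁺ (Z = 5) at n = 16:
r_16 = 16² × 0.05291772 nm / 5
r_16 = 256 × 0.05291772 nm / 5
r_16 = 13.546936 nm / 5
r_16 = 2.70939 nm

The electron orbits at approximately 2.70939 nm from the nucleus.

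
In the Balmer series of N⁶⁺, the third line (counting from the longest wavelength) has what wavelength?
8.85583 nm

The lines of a series are numbered from the longest wavelength (smallest ΔE) outward; the third line is the transition from n = n_f + 3 to n_f.
The Balmer series has all transitions ending at n_f = 2.

For N⁶⁺ (Z = 7), the third line (γ-line) is the jump from n = 5 to n = 2:
E_5 = -13.6057 × 7² / 5² = -26.6671720 eV
E_2 = -13.6057 × 7² / 2² = -166.6698250 eV
ΔE = E_5 - E_2 = 140.0026530 eV

λ = hc/E = 1239.84 eV·nm / 140.0026530 eV
λ = 8.85583 nm

This is the γ-line of the Balmer series in N⁶⁺.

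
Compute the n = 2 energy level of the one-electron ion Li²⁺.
-30.613 eV

For hydrogen-like ions, the energy levels scale with Z²:
E_n = -13.6057 Z² / n² eV

For Li²⁺ (Z = 3) at n = 2:
E_2 = -13.6057 × 3² / 2²
E_2 = -13.6057 × 9 / 4
E_2 = -122.4513 / 4
E_2 = -30.613 eV

The energy is 9 times more negative than hydrogen at the same n due to the stronger nuclear charge.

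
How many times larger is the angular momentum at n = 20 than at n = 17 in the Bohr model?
1.18

In the Bohr model, L_n = nℏ, so the ratio is purely the ratio of quantum numbers:

L_20/L_17 = 20ℏ / 17ℏ = 20/17 = 1.18

The angular momentum scales linearly with n.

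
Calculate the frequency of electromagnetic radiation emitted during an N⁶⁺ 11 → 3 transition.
1.66e+16 Hz

First, find the transition energy:
E_11 = -13.6057 × 7² / 11² = -5.5097463 eV
E_3 = -13.6057 × 7² / 3² = -74.0754778 eV
|ΔE| = |E_3 - E_11| = 68.5657315 eV

Convert to Joules: E = 68.5657315 eV × (1.602177 × 10⁻¹⁹ J/eV) = 1.0985e-17 J

Using E = hf:
f = E/h = 1.0985e-17 J / (6.62607 × 10⁻³⁴ J·s)
f = 1.66e+16 Hz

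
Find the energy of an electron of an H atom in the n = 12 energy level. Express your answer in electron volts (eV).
-0.09 eV

The energy levels of a hydrogen-like atom are given by:
E_n = -13.6057 eV / n²

For n = 12:
E_12 = -13.6057 eV / 12²
E_12 = -13.6057 eV / 144
E_12 = -0.09 eV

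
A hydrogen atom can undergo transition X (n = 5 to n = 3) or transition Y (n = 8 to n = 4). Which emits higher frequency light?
5 → 3

Calculate the energy for each transition:

Transition 5 → 3:
ΔE₁ = |E_3 - E_5| = |-13.6057/3² - (-13.6057/5²)|
ΔE₁ = |-1.511744444444 - (-0.544228000000)| = 0.967516444 eV

Transition 8 → 4:
ΔE₂ = |E_4 - E_8| = |-13.6057/4² - (-13.6057/8²)|
ΔE₂ = |-0.850356250000 - (-0.212589062500)| = 0.637767188 eV

Since 0.967516444 eV > 0.637767188 eV, the transition 5 → 3 emits the more energetic photon.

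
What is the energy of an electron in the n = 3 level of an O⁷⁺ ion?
-96.752 eV

For hydrogen-like ions, the energy levels scale with Z²:
E_n = -13.6057 Z² / n² eV

For O⁷⁺ (Z = 8) at n = 3:
E_3 = -13.6057 × 8² / 3²
E_3 = -13.6057 × 64 / 9
E_3 = -870.7648 / 9
E_3 = -96.752 eV

The energy is 64 times more negative than hydrogen at the same n due to the stronger nuclear charge.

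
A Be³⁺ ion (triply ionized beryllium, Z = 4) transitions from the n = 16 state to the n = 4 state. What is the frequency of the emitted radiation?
3.084e+15 Hz

First, find the transition energy:
E_16 = -13.6057 × 4² / 16² = -0.85036 eV
E_4 = -13.6057 × 4² / 4² = -13.60570 eV
|ΔE| = |E_4 - E_16| = 12.75534 eV

Convert to Joules: E = 12.75534 eV × (1.602177 × 10⁻¹⁹ J/eV) = 2.04363e-18 J

Using E = hf:
f = E/h = 2.04363e-18 J / (6.62607 × 10⁻³⁴ J·s)
f = 3.084e+15 Hz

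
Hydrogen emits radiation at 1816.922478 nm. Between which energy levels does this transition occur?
n = 9 → n = 4

First, find the photon energy from the wavelength (hc = 1239.84 eV·nm):
E = hc/λ = 1239.84 eV·nm / 1816.922478 nm = 0.68238464 eV

The energy levels of hydrogen satisfy E_n = -13.6057 / n² eV, so an emission n_i → n_f releases
ΔE = 13.6057 × (1/n_f² − 1/n_i²) eV.

Setting ΔE equal to the photon energy:
1/n_f² − 1/n_i² = 0.68238464 / 13.6057 = 0.050154321

Since 1/n_i² must be positive, we need 1/n_f² > 0.050154321, i.e. n_f ≤ 4. For each allowed n_f, solve n_i = (1/n_f² − 0.050154321)^(−1/2) and check whether it is a whole number:
  n_f = 1: 1/n_i² = 1.000000000 − 0.050154321 = 0.949845679 → n_i = 1.026  (not an integer) ✗
  n_f = 2: 1/n_i² = 0.250000000 − 0.050154321 = 0.199845679 → n_i = 2.237  (not an integer) ✗
  n_f = 3: 1/n_i² = 0.111111111 − 0.050154321 = 0.060956790 → n_i = 4.050  (not an integer) ✗
  n_f = 4: 1/n_i² = 0.062500000 − 0.050154321 = 0.012345679 → n_i = 9.000  → integer, n_i = 9 ✓

Only n_f = 4 gives an integer upper level, n_i = 9.

The transition is from n = 9 to n = 4 (emission).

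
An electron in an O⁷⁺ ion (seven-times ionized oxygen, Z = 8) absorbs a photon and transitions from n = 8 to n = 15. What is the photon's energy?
9.7356 eV

The energy levels of a hydrogen-like atom are E_n = -13.6057 Z² eV / n².

Energy at n = 8: E_8 = -13.6057 × 8² / 8² = -13.6057000 eV
Energy at n = 15: E_15 = -13.6057 × 8² / 15² = -3.8700658 eV

The excitation energy is the difference:
ΔE = E_15 - E_8
ΔE = -3.8700658 - (-13.6057000)
ΔE = 9.7356 eV

Since this is positive, energy must be absorbed (photon absorption).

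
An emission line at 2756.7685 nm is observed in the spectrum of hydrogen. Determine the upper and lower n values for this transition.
n = 12 → n = 5

First, find the photon energy from the wavelength (hc = 1239.84 eV·nm):
E = hc/λ = 1239.84 eV·nm / 2756.7685 nm = 0.44974397 eV

The energy levels of hydrogen satisfy E_n = -13.6057 / n² eV, so an emission n_i → n_f releases
ΔE = 13.6057 × (1/n_f² − 1/n_i²) eV.

Setting ΔE equal to the photon energy:
1/n_f² − 1/n_i² = 0.44974397 / 13.6057 = 0.033055555

Since 1/n_i² must be positive, we need 1/n_f² > 0.033055555, i.e. n_f ≤ 5. For each allowed n_f, solve n_i = (1/n_f² − 0.033055555)^(−1/2) and check whether it is a whole number:
  n_f = 1: 1/n_i² = 1.000000000 − 0.033055555 = 0.966944445 → n_i = 1.017  (not an integer) ✗
  n_f = 2: 1/n_i² = 0.250000000 − 0.033055555 = 0.216944445 → n_i = 2.147  (not an integer) ✗
  n_f = 3: 1/n_i² = 0.111111111 − 0.033055555 = 0.078055556 → n_i = 3.579  (not an integer) ✗
  n_f = 4: 1/n_i² = 0.062500000 − 0.033055555 = 0.029444445 → n_i = 5.828  (not an integer) ✗
  n_f = 5: 1/n_i² = 0.040000000 − 0.033055555 = 0.006944445 → n_i = 12.000  → integer, n_i = 12 ✓

Only n_f = 5 gives an integer upper level, n_i = 12.

The transition is from n = 12 to n = 5 (emission).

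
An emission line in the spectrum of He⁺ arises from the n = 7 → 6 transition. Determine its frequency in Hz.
9.70e+13 Hz

First, find the transition energy:
E_7 = -13.6057 × 2² / 7² = -1.1106694 eV
E_6 = -13.6057 × 2² / 6² = -1.5117444 eV
|ΔE| = |E_6 - E_7| = 0.4010750 eV

Convert to Joules: E = 0.4010750 eV × (1.602177 × 10⁻¹⁹ J/eV) = 6.4259e-20 J

Using E = hf:
f = E/h = 6.4259e-20 J / (6.62607 × 10⁻³⁴ J·s)
f = 9.70e+13 Hz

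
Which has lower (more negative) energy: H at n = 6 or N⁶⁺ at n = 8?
N⁶⁺ at n = 8 (E = -10.4169 eV)

Using E_n = -13.6057 Z² / n² eV:

H (Z = 1) at n = 6:
E = -13.6057 × 1² / 6² = -13.6057 × 1 / 36 = -0.3779361 eV

N⁶⁺ (Z = 7) at n = 8:
E = -13.6057 × 7² / 8² = -13.6057 × 49 / 64 = -10.4168641 eV

Since -10.4168641 eV < -0.3779361 eV,
N⁶⁺ at n = 8 is more tightly bound (requires more energy to ionize).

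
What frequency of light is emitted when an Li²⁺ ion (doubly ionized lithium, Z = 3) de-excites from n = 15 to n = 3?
3.158e+15 Hz

First, find the transition energy:
E_15 = -13.6057 × 3² / 15² = -0.54423 eV
E_3 = -13.6057 × 3² / 3² = -13.60570 eV
|ΔE| = |E_3 - E_15| = 13.06147 eV

Convert to Joules: E = 13.06147 eV × (1.602177 × 10⁻¹⁹ J/eV) = 2.09268e-18 J

Using E = hf:
f = E/h = 2.09268e-18 J / (6.62607 × 10⁻³⁴ J·s)
f = 3.158e+15 Hz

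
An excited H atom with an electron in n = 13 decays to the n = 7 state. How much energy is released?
0.20 eV

The energy levels are E_n = -13.6057 eV / n².

Energy at n = 13: E_13 = -13.6057 / 13² = -0.08051 eV
Energy at n = 7: E_7 = -13.6057 / 7² = -0.27767 eV

For emission (electron falling to lower state), the photon energy is:
E_photon = E_13 - E_7 = |-0.08051 - (-0.27767)|
E_photon = 0.20 eV

This energy is carried away by the emitted photon.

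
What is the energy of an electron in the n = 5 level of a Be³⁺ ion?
-8.708 eV

For hydrogen-like ions, the energy levels scale with Z²:
E_n = -13.6057 Z² / n² eV

For Be³⁺ (Z = 4) at n = 5:
E_5 = -13.6057 × 4² / 5²
E_5 = -13.6057 × 16 / 25
E_5 = -217.6912 / 25
E_5 = -8.708 eV

The energy is 16 times more negative than hydrogen at the same n due to the stronger nuclear charge.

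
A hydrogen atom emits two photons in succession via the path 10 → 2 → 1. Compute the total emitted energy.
13.469643 eV

The energy levels of hydrogen are E_n = -13.6057 / n² eV.

First transition (10 → 2):
ΔE₁ = |E_2 - E_10|
ΔE₁ = |-3.401425000000 - (-0.136057000000)| = 3.265368000 eV

Second transition (2 → 1):
ΔE₂ = |E_1 - E_2|
ΔE₂ = |-13.605700000000 - (-3.401425000000)| = 10.204275000 eV

Total energy released:
E_total = ΔE₁ + ΔE₂ = 3.265368000 + 10.204275000 = 13.469643 eV

Note: This equals the direct transition 10 → 1: 13.469643 eV ✓
Energy is conserved regardless of the path taken.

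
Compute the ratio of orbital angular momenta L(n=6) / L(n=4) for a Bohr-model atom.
1.50000

In the Bohr model, L_n = nℏ, so the ratio is purely the ratio of quantum numbers:

L_6/L_4 = 6ℏ / 4ℏ = 6/4 = 1.50000

The angular momentum scales linearly with n.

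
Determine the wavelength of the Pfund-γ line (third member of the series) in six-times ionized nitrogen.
76.296 nm

The lines of a series are numbered from the longest wavelength (smallest ΔE) outward; the third line is the transition from n = n_f + 3 to n_f.
The Pfund series has all transitions ending at n_f = 5.

For N⁶⁺ (Z = 7), the third line (γ-line) is the jump from n = 8 to n = 5:
E_8 = -13.6057 × 7² / 8² = -10.41686 eV
E_5 = -13.6057 × 7² / 5² = -26.66717 eV
ΔE = E_8 - E_5 = 16.25031 eV

λ = hc/E = 1239.84 eV·nm / 16.25031 eV
λ = 76.296 nm

This is the γ-line of the Pfund series in N⁶⁺.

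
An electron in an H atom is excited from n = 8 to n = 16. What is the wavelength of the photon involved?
7776.13 nm

First, find the transition energy using E_n = -13.6057 / n² eV:
E_8 = -13.6057 / 8² = -0.21258906 eV
E_16 = -13.6057 / 16² = -0.05314727 eV

Photon energy: |ΔE| = |E_16 - E_8| = 0.15944179 eV

Convert to wavelength using E = hc/λ with hc = 1239.84 eV·nm:
λ = hc/E = 1239.84 eV·nm / 0.15944179 eV
λ = 7776.13 nm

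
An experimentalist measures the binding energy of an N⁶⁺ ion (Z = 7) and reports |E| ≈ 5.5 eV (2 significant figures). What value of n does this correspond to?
n = 11

The exact energy levels follow E_n = -13.6057 Z² / n² eV with Z = 7.

The measured value (-5.5 eV) is reported to only 2 significant figures, so we must test candidate n values and see which one matches to that precision.

Candidate energies:
  n = 9:  E = -13.6057 × 7² / 9² = -8.230609 eV
  n = 10:  E = -13.6057 × 7² / 10² = -6.666793 eV
  n = 11:  E = -13.6057 × 7² / 11² = -5.509746 eV  ← matches
  n = 12:  E = -13.6057 × 7² / 12² = -4.629717 eV
  n = 13:  E = -13.6057 × 7² / 13² = -3.944848 eV

Checking against the measurement of -5.5 eV (2 sig figs), only n = 11 agrees:
E_11 = -5.509746 eV, which rounds to -5.5 eV ✓

Therefore n = 11.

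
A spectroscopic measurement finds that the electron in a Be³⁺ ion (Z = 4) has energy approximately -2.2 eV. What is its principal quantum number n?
n = 10

The exact energy levels follow E_n = -13.6057 Z² / n² eV with Z = 4.

The measured value (-2.2 eV) is reported to only 2 significant figures, so we must test candidate n values and see which one matches to that precision.

Candidate energies:
  n = 8:  E = -13.6057 × 4² / 8² = -3.40143 eV
  n = 9:  E = -13.6057 × 4² / 9² = -2.68755 eV
  n = 10:  E = -13.6057 × 4² / 10² = -2.17691 eV  ← matches
  n = 11:  E = -13.6057 × 4² / 11² = -1.79910 eV
  n = 12:  E = -13.6057 × 4² / 12² = -1.51174 eV

Checking against the measurement of -2.2 eV (2 sig figs), only n = 10 agrees:
E_10 = -2.17691 eV, which rounds to -2.2 eV ✓

Therefore n = 10.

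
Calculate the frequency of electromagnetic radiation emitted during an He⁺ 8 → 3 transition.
1.26e+15 Hz

First, find the transition energy:
E_8 = -13.6057 × 2² / 8² = -0.850356 eV
E_3 = -13.6057 × 2² / 3² = -6.046978 eV
|ΔE| = |E_3 - E_8| = 5.196622 eV

Convert to Joules: E = 5.196622 eV × (1.602177 × 10⁻¹⁹ J/eV) = 8.3259e-19 J

Using E = hf:
f = E/h = 8.3259e-19 J / (6.62607 × 10⁻³⁴ J·s)
f = 1.26e+15 Hz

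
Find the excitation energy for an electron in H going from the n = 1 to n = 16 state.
13.553 eV

The energy levels of a hydrogen-like atom are E_n = -13.6057 eV / n².

Energy at n = 1: E_1 = -13.6057 / 1² = -13.605700 eV
Energy at n = 16: E_16 = -13.6057 / 16² = -0.053147 eV

The excitation energy is the difference:
ΔE = E_16 - E_1
ΔE = -0.053147 - (-13.605700)
ΔE = 13.553 eV

Since this is positive, energy must be absorbed (photon absorption).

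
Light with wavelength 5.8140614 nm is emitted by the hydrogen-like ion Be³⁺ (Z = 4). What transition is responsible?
n = 7 → n = 1

First, find the photon energy from the wavelength (hc = 1239.84 eV·nm):
E = hc/λ = 1239.84 eV·nm / 5.8140614 nm = 213.24852 eV

The energy levels of Be³⁺ satisfy E_n = -13.6057 × 4² / n² eV, so an emission n_i → n_f releases
ΔE = 13.6057 × 4² × (1/n_f² − 1/n_i²) eV.

Setting ΔE equal to the photon energy:
1/n_f² − 1/n_i² = 213.24852 / (13.6057 × 4²) = 0.97959183

Since 1/n_i² must be positive, we need 1/n_f² > 0.97959183, i.e. n_f ≤ 1. For each allowed n_f, solve n_i = (1/n_f² − 0.97959183)^(−1/2) and check whether it is a whole number:
  n_f = 1: 1/n_i² = 1.00000000 − 0.97959183 = 0.02040817 → n_i = 7.000  → integer, n_i = 7 ✓

Only n_f = 1 gives an integer upper level, n_i = 7.

The transition is from n = 7 to n = 1 (emission).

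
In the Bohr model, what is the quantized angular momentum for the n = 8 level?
8.43657e-34 J·s (or 8ℏ)

In the Bohr model, angular momentum is quantized:
L = nℏ

where ℏ = h/(2π) = 1.0545718e-34 J·s

For n = 8:
L = 8 × 1.0545718e-34 J·s
L = 8.43657e-34 J·s

This can also be written as L = 8ℏ.
The angular momentum is an integer multiple of the reduced Planck constant.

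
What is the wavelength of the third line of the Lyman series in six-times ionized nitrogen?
1.98371 nm

The lines of a series are numbered from the longest wavelength (smallest ΔE) outward; the third line is the transition from n = n_f + 3 to n_f.
The Lyman series has all transitions ending at n_f = 1.

For N⁶⁺ (Z = 7), the third line (γ-line) is the jump from n = 4 to n = 1:
E_4 = -13.6057 × 7² / 4² = -41.6674563 eV
E_1 = -13.6057 × 7² / 1² = -666.6793000 eV
ΔE = E_4 - E_1 = 625.0118437 eV

λ = hc/E = 1239.84 eV·nm / 625.0118437 eV
λ = 1.98371 nm

This is the γ-line of the Lyman series in N⁶⁺.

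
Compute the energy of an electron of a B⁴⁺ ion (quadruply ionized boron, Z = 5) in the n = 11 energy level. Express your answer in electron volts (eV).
-2.81 eV

The energy levels of a hydrogen-like atom are given by:
E_n = -13.6057 Z² / n² eV  (with Z = 5 for B⁴⁺)

For n = 11:
E_11 = -13.6057 × 5² / 11²
E_11 = -13.6057 × 25 / 121
E_11 = -2.81 eV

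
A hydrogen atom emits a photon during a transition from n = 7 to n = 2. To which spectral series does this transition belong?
Balmer series

The spectral series in hydrogen are named based on the final (lower) energy level:
- Lyman series: n_final = 1 (ultraviolet)
- Balmer series: n_final = 2 (visible/near-UV)
- Paschen series: n_final = 3 (infrared)
- Brackett series: n_final = 4 (infrared)
- Pfund series: n_final = 5 (far infrared)

Since this transition ends at n = 2, it belongs to the Balmer series.

For reference, this 7 → 2 line has photon energy
ΔE = 13.6057 eV × (1/2² - 1/7²) = 3.1237576531 eV,
corresponding to wavelength λ = hc/ΔE = 1239.84 eV·nm / 3.1237576531 eV = 396.906591 nm in the visible/near-UV region.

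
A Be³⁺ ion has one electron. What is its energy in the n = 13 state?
-1.28811 eV

For hydrogen-like ions, the energy levels scale with Z²:
E_n = -13.6057 Z² / n² eV

For Be³⁺ (Z = 4) at n = 13:
E_13 = -13.6057 × 4² / 13²
E_13 = -13.6057 × 16 / 169
E_13 = -217.6912 / 169
E_13 = -1.28811 eV

The energy is 16 times more negative than hydrogen at the same n due to the stronger nuclear charge.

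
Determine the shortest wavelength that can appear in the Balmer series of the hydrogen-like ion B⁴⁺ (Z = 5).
14.58 nm

The series limit corresponds to the transition from n = ∞ to n = 2.
This is the highest energy (shortest wavelength) transition in the Balmer series.

E_∞ = 0 eV
E_2 = -13.6057 × 5² / 2² = -85.0356 eV

Energy at series limit:
ΔE = E_∞ - E_2 = 0 - (-85.0356) = 85.0356 eV
λ = hc/E = 1239.84 eV·nm / 85.0356 eV = 14.58 nm

This energy equals the ionization energy from the n = 2 state of B⁴⁺.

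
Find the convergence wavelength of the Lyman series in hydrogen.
91.12651 nm

The series limit corresponds to the transition from n = ∞ to n = 1.
This is the highest energy (shortest wavelength) transition in the Lyman series.

E_∞ = 0 eV
E_1 = -13.6057 / 1² = -13.6057000 eV

Energy at series limit:
ΔE = E_∞ - E_1 = 0 - (-13.6057000) = 13.6057000 eV
λ = hc/E = 1239.84 eV·nm / 13.6057000 eV = 91.12651 nm

This energy equals the ionization energy from the n = 1 state of hydrogen.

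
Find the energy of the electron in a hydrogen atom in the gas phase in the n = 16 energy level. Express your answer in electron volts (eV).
-0.053 eV

The energy levels of a hydrogen-like atom are given by:
E_n = -13.6057 eV / n²

For n = 16:
E_16 = -13.6057 eV / 16²
E_16 = -13.6057 eV / 256
E_16 = -0.053 eV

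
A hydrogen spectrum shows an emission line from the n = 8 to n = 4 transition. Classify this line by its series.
Brackett series

The spectral series in hydrogen are named based on the final (lower) energy level:
- Lyman series: n_final = 1 (ultraviolet)
- Balmer series: n_final = 2 (visible/near-UV)
- Paschen series: n_final = 3 (infrared)
- Brackett series: n_final = 4 (infrared)
- Pfund series: n_final = 5 (far infrared)

Since this transition ends at n = 4, it belongs to the Brackett series.

For reference, this 8 → 4 line has photon energy
ΔE = 13.6057 eV × (1/4² - 1/8²) = 0.6377671875 eV,
corresponding to wavelength λ = hc/ΔE = 1239.84 eV·nm / 0.6377671875 eV = 1944.0323 nm in the infrared region.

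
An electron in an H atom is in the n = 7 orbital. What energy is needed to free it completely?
0.277667 eV

The ionization energy is the energy needed to remove the electron completely (n → ∞).

For hydrogen, E_n = -13.6057 eV / n².

At n = 7: E_7 = -13.6057 / 7² = -0.277667347 eV
At n = ∞: E_∞ = 0 eV

Ionization energy = E_∞ - E_7 = 0 - (-0.277667347) = 0.277667347 eV
Ionization energy ≈ 0.277667 eV

This is also called the binding energy of the electron in state n = 7.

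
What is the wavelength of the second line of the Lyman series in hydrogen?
102.517 nm

The lines of a series are numbered from the longest wavelength (smallest ΔE) outward; the second line is the transition from n = n_f + 2 to n_f.
The Lyman series has all transitions ending at n_f = 1.

For H, the second line (β-line) is the jump from n = 3 to n = 1:
E_3 = -13.6057 / 3² = -1.511744 eV
E_1 = -13.6057 / 1² = -13.605700 eV
ΔE = E_3 - E_1 = 12.093956 eV

λ = hc/E = 1239.84 eV·nm / 12.093956 eV
λ = 102.517 nm

This is the β-line of the Lyman series in H.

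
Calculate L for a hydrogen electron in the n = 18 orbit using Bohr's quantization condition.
1.89823e-33 J·s (or 18ℏ)

In the Bohr model, angular momentum is quantized:
L = nℏ

where ℏ = h/(2π) = 1.0545718e-34 J·s

For n = 18:
L = 18 × 1.0545718e-34 J·s
L = 1.89823e-33 J·s

This can also be written as L = 18ℏ.
The angular momentum is an integer multiple of the reduced Planck constant.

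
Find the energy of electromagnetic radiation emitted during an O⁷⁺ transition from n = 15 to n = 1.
866.89473 eV

The energy levels are E_n = -13.6057 Z² eV / n².

Energy at n = 15: E_15 = -13.6057 × 8² / 15² = -3.87006578 eV
Energy at n = 1: E_1 = -13.6057 × 8² / 1² = -870.76480000 eV

For emission (electron falling to lower state), the photon energy is:
E_photon = E_15 - E_1 = |-3.87006578 - (-870.76480000)|
E_photon = 866.89473 eV

This energy is carried away by the emitted photon.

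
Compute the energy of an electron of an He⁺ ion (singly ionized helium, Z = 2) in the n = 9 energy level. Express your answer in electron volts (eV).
-0.67189 eV

The energy levels of a hydrogen-like atom are given by:
E_n = -13.6057 Z² / n² eV  (with Z = 2 for He⁺)

For n = 9:
E_9 = -13.6057 × 2² / 9²
E_9 = -13.6057 × 4 / 81
E_9 = -0.67189 eV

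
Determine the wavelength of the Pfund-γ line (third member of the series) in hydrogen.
3738.52362 nm

The lines of a series are numbered from the longest wavelength (smallest ΔE) outward; the third line is the transition from n = n_f + 3 to n_f.
The Pfund series has all transitions ending at n_f = 5.

For H, the third line (γ-line) is the jump from n = 8 to n = 5:
E_8 = -13.6057 / 8² = -0.21258906250 eV
E_5 = -13.6057 / 5² = -0.54422800000 eV
ΔE = E_8 - E_5 = 0.33163893750 eV

λ = hc/E = 1239.84 eV·nm / 0.33163893750 eV
λ = 3738.52362 nm

This is the γ-line of the Pfund series in H.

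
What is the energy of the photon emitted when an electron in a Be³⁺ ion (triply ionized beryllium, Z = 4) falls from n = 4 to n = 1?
204.09 eV

The energy levels are E_n = -13.6057 Z² eV / n².

Energy at n = 4: E_4 = -13.6057 × 4² / 4² = -13.60570 eV
Energy at n = 1: E_1 = -13.6057 × 4² / 1² = -217.69120 eV

For emission (electron falling to lower state), the photon energy is:
E_photon = E_4 - E_1 = |-13.60570 - (-217.69120)|
E_photon = 204.09 eV

This energy is carried away by the emitted photon.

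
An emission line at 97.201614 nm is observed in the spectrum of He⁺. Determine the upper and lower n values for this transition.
n = 8 → n = 2

First, find the photon energy from the wavelength (hc = 1239.84 eV·nm):
E = hc/λ = 1239.84 eV·nm / 97.201614 nm = 12.755344 eV

The energy levels of He⁺ satisfy E_n = -13.6057 × 2² / n² eV, so an emission n_i → n_f releases
ΔE = 13.6057 × 2² × (1/n_f² − 1/n_i²) eV.

Setting ΔE equal to the photon energy:
1/n_f² − 1/n_i² = 12.755344 / (13.6057 × 2²) = 0.23437500

Since 1/n_i² must be positive, we need 1/n_f² > 0.23437500, i.e. n_f ≤ 2. For each allowed n_f, solve n_i = (1/n_f² − 0.23437500)^(−1/2) and check whether it is a whole number:
  n_f = 1: 1/n_i² = 1.00000000 − 0.23437500 = 0.76562500 → n_i = 1.143  (not an integer) ✗
  n_f = 2: 1/n_i² = 0.25000000 − 0.23437500 = 0.01562500 → n_i = 8.000  → integer, n_i = 8 ✓

Only n_f = 2 gives an integer upper level, n_i = 8.

The transition is from n = 8 to n = 2 (emission).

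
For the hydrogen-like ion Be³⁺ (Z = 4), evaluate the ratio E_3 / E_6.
4.00000

Using E_n = -13.6057 Z² / n² eV with Z = 4:

E_3 = -13.6057 × 4² / 3² = -217.6912 / 9 = -24.18791111111 eV
E_6 = -13.6057 × 4² / 6² = -217.6912 / 36 = -6.04697777778 eV

The ratio is:
E_3/E_6 = (-24.18791111111) / (-6.04697777778)
E_3/E_6 = (-217.6912/9) / (-217.6912/36)
E_3/E_6 = 36/9
E_3/E_6 = 4.00000
(Note: the Z² factors cancel in the ratio.)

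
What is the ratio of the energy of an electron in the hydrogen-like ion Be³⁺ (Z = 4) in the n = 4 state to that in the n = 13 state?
10.56250

Using E_n = -13.6057 Z² / n² eV with Z = 4:

E_4 = -13.6057 × 4² / 4² = -217.6912 / 16 = -13.60570000000 eV
E_13 = -13.6057 × 4² / 13² = -217.6912 / 169 = -1.28811360947 eV

The ratio is:
E_4/E_13 = (-13.60570000000) / (-1.28811360947)
E_4/E_13 = (-217.6912/16) / (-217.6912/169)
E_4/E_13 = 169/16
E_4/E_13 = 10.56250
(Note: the Z² factors cancel in the ratio.)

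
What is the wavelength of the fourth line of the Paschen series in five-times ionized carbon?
27.90749 nm

The lines of a series are numbered from the longest wavelength (smallest ΔE) outward; the fourth line is the transition from n = n_f + 4 to n_f.
The Paschen series has all transitions ending at n_f = 3.

For C⁵⁺ (Z = 6), the fourth line (δ-line) is the jump from n = 7 to n = 3:
E_7 = -13.6057 × 6² / 7² = -9.9960245 eV
E_3 = -13.6057 × 6² / 3² = -54.4228000 eV
ΔE = E_7 - E_3 = 44.4267755 eV

λ = hc/E = 1239.84 eV·nm / 44.4267755 eV
λ = 27.90749 nm

This is the δ-line of the Paschen series in C⁵⁺.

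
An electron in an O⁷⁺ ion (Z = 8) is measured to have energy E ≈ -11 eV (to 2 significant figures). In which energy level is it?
n = 9

The exact energy levels follow E_n = -13.6057 Z² / n² eV with Z = 8.

The measured value (-11 eV) is reported to only 2 significant figures, so we must test candidate n values and see which one matches to that precision.

Candidate energies:
  n = 7:  E = -13.6057 × 8² / 7² = -17.77071 eV
  n = 8:  E = -13.6057 × 8² / 8² = -13.60570 eV
  n = 9:  E = -13.6057 × 8² / 9² = -10.75018 eV  ← matches
  n = 10:  E = -13.6057 × 8² / 10² = -8.70765 eV
  n = 11:  E = -13.6057 × 8² / 11² = -7.19640 eV

Checking against the measurement of -11 eV (2 sig figs), only n = 9 agrees:
E_9 = -10.75018 eV, which rounds to -11 eV ✓

Therefore n = 9.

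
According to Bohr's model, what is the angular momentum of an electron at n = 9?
9.49115e-34 J·s (or 9ℏ)

In the Bohr model, angular momentum is quantized:
L = nℏ

where ℏ = h/(2π) = 1.0545718e-34 J·s

For n = 9:
L = 9 × 1.0545718e-34 J·s
L = 9.49115e-34 J·s

This can also be written as L = 9ℏ.
The angular momentum is an integer multiple of the reduced Planck constant.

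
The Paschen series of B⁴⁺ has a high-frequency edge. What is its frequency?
9.13846e+15 Hz

The series limit corresponds to the transition from n = ∞ to n = 3.
This is the highest energy (shortest wavelength) transition in the Paschen series.

E_∞ = 0 eV
E_3 = -13.6057 × 5² / 3² = -37.7936111 eV

Energy at series limit:
ΔE = E_∞ - E_3 = 0 - (-37.7936111) = 37.7936111 eV
E = 37.7936111 eV × (1.602177 × 10⁻¹⁹ J/eV) = 6.0552054e-18 J
f = E/h = 6.0552054e-18 J / (6.62607 × 10⁻³⁴ J·s) = 9.13846e+15 Hz

This energy equals the ionization energy from the n = 3 state of B⁴⁺.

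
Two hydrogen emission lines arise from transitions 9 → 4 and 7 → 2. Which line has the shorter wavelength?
7 → 2

Calculate the energy for each transition:

Transition 9 → 4:
ΔE₁ = |E_4 - E_9| = |-13.6057/4² - (-13.6057/9²)|
ΔE₁ = |-0.85035625 - (-0.16797160)| = 0.68238 eV

Transition 7 → 2:
ΔE₂ = |E_2 - E_7| = |-13.6057/2² - (-13.6057/7²)|
ΔE₂ = |-3.40142500 - (-0.27766735)| = 3.12376 eV

Since 3.12376 eV > 0.68238 eV, the transition 7 → 2 emits the more energetic photon.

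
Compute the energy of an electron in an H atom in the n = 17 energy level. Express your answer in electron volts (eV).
-0.047 eV

The energy levels of a hydrogen-like atom are given by:
E_n = -13.6057 eV / n²

For n = 17:
E_17 = -13.6057 eV / 17²
E_17 = -13.6057 eV / 289
E_17 = -0.047 eV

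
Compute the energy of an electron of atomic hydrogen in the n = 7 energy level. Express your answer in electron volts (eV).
-0.278 eV

The energy levels of a hydrogen-like atom are given by:
E_n = -13.6057 eV / n²

For n = 7:
E_7 = -13.6057 eV / 7²
E_7 = -13.6057 eV / 49
E_7 = -0.278 eV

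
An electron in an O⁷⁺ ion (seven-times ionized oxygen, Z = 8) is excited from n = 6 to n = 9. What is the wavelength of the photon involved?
92.26559 nm

First, find the transition energy using E_n = -13.6057 Z² / n² eV:
E_6 = -13.6057 × 8² / 6² = -24.1879111 eV
E_9 = -13.6057 × 8² / 9² = -10.7501827 eV

Photon energy: |ΔE| = |E_9 - E_6| = 13.4377284 eV

Convert to wavelength using E = hc/λ with hc = 1239.84 eV·nm:
λ = hc/E = 1239.84 eV·nm / 13.4377284 eV
λ = 92.26559 nm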